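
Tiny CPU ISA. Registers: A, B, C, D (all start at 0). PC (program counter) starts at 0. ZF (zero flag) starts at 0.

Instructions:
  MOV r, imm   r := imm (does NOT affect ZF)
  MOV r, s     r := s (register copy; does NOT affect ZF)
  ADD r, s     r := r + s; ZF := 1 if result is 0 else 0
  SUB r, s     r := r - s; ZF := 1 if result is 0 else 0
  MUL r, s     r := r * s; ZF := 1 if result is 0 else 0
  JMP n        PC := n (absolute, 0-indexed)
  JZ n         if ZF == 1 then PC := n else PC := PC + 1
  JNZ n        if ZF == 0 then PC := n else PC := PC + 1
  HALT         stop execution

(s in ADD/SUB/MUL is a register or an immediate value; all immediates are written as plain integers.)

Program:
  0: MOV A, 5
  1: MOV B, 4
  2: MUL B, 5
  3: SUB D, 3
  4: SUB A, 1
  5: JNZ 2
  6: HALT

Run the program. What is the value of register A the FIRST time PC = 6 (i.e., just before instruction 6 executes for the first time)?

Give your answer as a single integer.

Step 1: PC=0 exec 'MOV A, 5'. After: A=5 B=0 C=0 D=0 ZF=0 PC=1
Step 2: PC=1 exec 'MOV B, 4'. After: A=5 B=4 C=0 D=0 ZF=0 PC=2
Step 3: PC=2 exec 'MUL B, 5'. After: A=5 B=20 C=0 D=0 ZF=0 PC=3
Step 4: PC=3 exec 'SUB D, 3'. After: A=5 B=20 C=0 D=-3 ZF=0 PC=4
Step 5: PC=4 exec 'SUB A, 1'. After: A=4 B=20 C=0 D=-3 ZF=0 PC=5
Step 6: PC=5 exec 'JNZ 2'. After: A=4 B=20 C=0 D=-3 ZF=0 PC=2
Step 7: PC=2 exec 'MUL B, 5'. After: A=4 B=100 C=0 D=-3 ZF=0 PC=3
Step 8: PC=3 exec 'SUB D, 3'. After: A=4 B=100 C=0 D=-6 ZF=0 PC=4
Step 9: PC=4 exec 'SUB A, 1'. After: A=3 B=100 C=0 D=-6 ZF=0 PC=5
Step 10: PC=5 exec 'JNZ 2'. After: A=3 B=100 C=0 D=-6 ZF=0 PC=2
Step 11: PC=2 exec 'MUL B, 5'. After: A=3 B=500 C=0 D=-6 ZF=0 PC=3
Step 12: PC=3 exec 'SUB D, 3'. After: A=3 B=500 C=0 D=-9 ZF=0 PC=4
Step 13: PC=4 exec 'SUB A, 1'. After: A=2 B=500 C=0 D=-9 ZF=0 PC=5
Step 14: PC=5 exec 'JNZ 2'. After: A=2 B=500 C=0 D=-9 ZF=0 PC=2
Step 15: PC=2 exec 'MUL B, 5'. After: A=2 B=2500 C=0 D=-9 ZF=0 PC=3
Step 16: PC=3 exec 'SUB D, 3'. After: A=2 B=2500 C=0 D=-12 ZF=0 PC=4
Step 17: PC=4 exec 'SUB A, 1'. After: A=1 B=2500 C=0 D=-12 ZF=0 PC=5
Step 18: PC=5 exec 'JNZ 2'. After: A=1 B=2500 C=0 D=-12 ZF=0 PC=2
Step 19: PC=2 exec 'MUL B, 5'. After: A=1 B=12500 C=0 D=-12 ZF=0 PC=3
Step 20: PC=3 exec 'SUB D, 3'. After: A=1 B=12500 C=0 D=-15 ZF=0 PC=4
Step 21: PC=4 exec 'SUB A, 1'. After: A=0 B=12500 C=0 D=-15 ZF=1 PC=5
Step 22: PC=5 exec 'JNZ 2'. After: A=0 B=12500 C=0 D=-15 ZF=1 PC=6
First time PC=6: A=0

0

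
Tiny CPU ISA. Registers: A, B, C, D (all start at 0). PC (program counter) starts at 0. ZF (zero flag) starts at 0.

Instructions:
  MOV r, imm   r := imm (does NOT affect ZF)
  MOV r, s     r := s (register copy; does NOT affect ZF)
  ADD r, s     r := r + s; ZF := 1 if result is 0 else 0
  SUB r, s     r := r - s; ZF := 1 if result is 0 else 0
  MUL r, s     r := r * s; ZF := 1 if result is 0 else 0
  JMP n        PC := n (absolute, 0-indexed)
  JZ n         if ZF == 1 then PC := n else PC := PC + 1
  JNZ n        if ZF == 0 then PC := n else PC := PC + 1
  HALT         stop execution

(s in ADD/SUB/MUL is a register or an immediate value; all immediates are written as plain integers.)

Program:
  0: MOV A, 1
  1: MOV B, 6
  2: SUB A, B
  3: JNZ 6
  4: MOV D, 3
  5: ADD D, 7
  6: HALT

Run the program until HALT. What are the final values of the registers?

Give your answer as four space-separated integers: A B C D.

Answer: -5 6 0 0

Derivation:
Step 1: PC=0 exec 'MOV A, 1'. After: A=1 B=0 C=0 D=0 ZF=0 PC=1
Step 2: PC=1 exec 'MOV B, 6'. After: A=1 B=6 C=0 D=0 ZF=0 PC=2
Step 3: PC=2 exec 'SUB A, B'. After: A=-5 B=6 C=0 D=0 ZF=0 PC=3
Step 4: PC=3 exec 'JNZ 6'. After: A=-5 B=6 C=0 D=0 ZF=0 PC=6
Step 5: PC=6 exec 'HALT'. After: A=-5 B=6 C=0 D=0 ZF=0 PC=6 HALTED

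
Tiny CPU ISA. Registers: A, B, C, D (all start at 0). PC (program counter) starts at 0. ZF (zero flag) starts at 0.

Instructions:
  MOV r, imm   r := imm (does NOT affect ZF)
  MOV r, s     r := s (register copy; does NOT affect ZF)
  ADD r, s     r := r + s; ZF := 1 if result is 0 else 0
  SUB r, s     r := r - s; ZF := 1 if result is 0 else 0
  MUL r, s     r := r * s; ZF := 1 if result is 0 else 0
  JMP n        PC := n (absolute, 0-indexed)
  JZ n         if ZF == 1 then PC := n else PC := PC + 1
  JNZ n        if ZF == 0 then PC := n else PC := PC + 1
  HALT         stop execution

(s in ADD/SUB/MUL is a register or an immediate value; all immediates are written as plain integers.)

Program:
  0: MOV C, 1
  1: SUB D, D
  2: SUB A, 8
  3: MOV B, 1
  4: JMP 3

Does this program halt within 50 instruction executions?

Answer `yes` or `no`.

Answer: no

Derivation:
Step 1: PC=0 exec 'MOV C, 1'. After: A=0 B=0 C=1 D=0 ZF=0 PC=1
Step 2: PC=1 exec 'SUB D, D'. After: A=0 B=0 C=1 D=0 ZF=1 PC=2
Step 3: PC=2 exec 'SUB A, 8'. After: A=-8 B=0 C=1 D=0 ZF=0 PC=3
Step 4: PC=3 exec 'MOV B, 1'. After: A=-8 B=1 C=1 D=0 ZF=0 PC=4
Step 5: PC=4 exec 'JMP 3'. After: A=-8 B=1 C=1 D=0 ZF=0 PC=3
Step 6: PC=3 exec 'MOV B, 1'. After: A=-8 B=1 C=1 D=0 ZF=0 PC=4
State after step 6 equals state after step 4: the program is in a cycle of length 2 and will never halt.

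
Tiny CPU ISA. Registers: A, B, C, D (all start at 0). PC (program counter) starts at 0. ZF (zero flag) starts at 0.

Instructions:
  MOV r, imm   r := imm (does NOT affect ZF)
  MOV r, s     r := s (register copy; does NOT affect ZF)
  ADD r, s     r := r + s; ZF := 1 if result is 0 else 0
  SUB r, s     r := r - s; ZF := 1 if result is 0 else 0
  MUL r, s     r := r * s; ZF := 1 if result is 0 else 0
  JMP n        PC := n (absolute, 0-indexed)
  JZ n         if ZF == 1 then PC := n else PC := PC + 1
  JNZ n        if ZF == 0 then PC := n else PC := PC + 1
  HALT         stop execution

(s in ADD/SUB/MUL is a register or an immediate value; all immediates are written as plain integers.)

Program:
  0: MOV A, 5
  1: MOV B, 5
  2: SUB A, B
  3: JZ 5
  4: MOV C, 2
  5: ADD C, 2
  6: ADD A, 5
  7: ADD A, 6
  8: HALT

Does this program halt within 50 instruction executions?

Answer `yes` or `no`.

Step 1: PC=0 exec 'MOV A, 5'. After: A=5 B=0 C=0 D=0 ZF=0 PC=1
Step 2: PC=1 exec 'MOV B, 5'. After: A=5 B=5 C=0 D=0 ZF=0 PC=2
Step 3: PC=2 exec 'SUB A, B'. After: A=0 B=5 C=0 D=0 ZF=1 PC=3
Step 4: PC=3 exec 'JZ 5'. After: A=0 B=5 C=0 D=0 ZF=1 PC=5
Step 5: PC=5 exec 'ADD C, 2'. After: A=0 B=5 C=2 D=0 ZF=0 PC=6
Step 6: PC=6 exec 'ADD A, 5'. After: A=5 B=5 C=2 D=0 ZF=0 PC=7
Step 7: PC=7 exec 'ADD A, 6'. After: A=11 B=5 C=2 D=0 ZF=0 PC=8
Step 8: PC=8 exec 'HALT'. After: A=11 B=5 C=2 D=0 ZF=0 PC=8 HALTED

Answer: yes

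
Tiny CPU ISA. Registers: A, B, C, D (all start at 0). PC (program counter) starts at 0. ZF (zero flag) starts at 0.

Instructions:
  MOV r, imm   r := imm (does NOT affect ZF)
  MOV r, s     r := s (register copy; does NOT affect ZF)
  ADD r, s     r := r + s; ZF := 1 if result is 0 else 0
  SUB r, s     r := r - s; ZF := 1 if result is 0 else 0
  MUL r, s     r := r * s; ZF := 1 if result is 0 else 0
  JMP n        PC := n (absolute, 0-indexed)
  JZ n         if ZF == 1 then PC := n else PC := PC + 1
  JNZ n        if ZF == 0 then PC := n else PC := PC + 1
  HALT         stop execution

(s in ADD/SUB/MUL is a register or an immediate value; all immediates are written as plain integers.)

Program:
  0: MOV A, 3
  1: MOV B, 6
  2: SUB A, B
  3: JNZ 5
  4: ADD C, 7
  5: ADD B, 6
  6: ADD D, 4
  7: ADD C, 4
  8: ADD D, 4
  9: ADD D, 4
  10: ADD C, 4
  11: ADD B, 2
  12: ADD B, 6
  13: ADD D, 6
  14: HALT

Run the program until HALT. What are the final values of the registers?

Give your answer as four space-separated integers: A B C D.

Answer: -3 20 8 18

Derivation:
Step 1: PC=0 exec 'MOV A, 3'. After: A=3 B=0 C=0 D=0 ZF=0 PC=1
Step 2: PC=1 exec 'MOV B, 6'. After: A=3 B=6 C=0 D=0 ZF=0 PC=2
Step 3: PC=2 exec 'SUB A, B'. After: A=-3 B=6 C=0 D=0 ZF=0 PC=3
Step 4: PC=3 exec 'JNZ 5'. After: A=-3 B=6 C=0 D=0 ZF=0 PC=5
Step 5: PC=5 exec 'ADD B, 6'. After: A=-3 B=12 C=0 D=0 ZF=0 PC=6
Step 6: PC=6 exec 'ADD D, 4'. After: A=-3 B=12 C=0 D=4 ZF=0 PC=7
Step 7: PC=7 exec 'ADD C, 4'. After: A=-3 B=12 C=4 D=4 ZF=0 PC=8
Step 8: PC=8 exec 'ADD D, 4'. After: A=-3 B=12 C=4 D=8 ZF=0 PC=9
Step 9: PC=9 exec 'ADD D, 4'. After: A=-3 B=12 C=4 D=12 ZF=0 PC=10
Step 10: PC=10 exec 'ADD C, 4'. After: A=-3 B=12 C=8 D=12 ZF=0 PC=11
Step 11: PC=11 exec 'ADD B, 2'. After: A=-3 B=14 C=8 D=12 ZF=0 PC=12
Step 12: PC=12 exec 'ADD B, 6'. After: A=-3 B=20 C=8 D=12 ZF=0 PC=13
Step 13: PC=13 exec 'ADD D, 6'. After: A=-3 B=20 C=8 D=18 ZF=0 PC=14
Step 14: PC=14 exec 'HALT'. After: A=-3 B=20 C=8 D=18 ZF=0 PC=14 HALTED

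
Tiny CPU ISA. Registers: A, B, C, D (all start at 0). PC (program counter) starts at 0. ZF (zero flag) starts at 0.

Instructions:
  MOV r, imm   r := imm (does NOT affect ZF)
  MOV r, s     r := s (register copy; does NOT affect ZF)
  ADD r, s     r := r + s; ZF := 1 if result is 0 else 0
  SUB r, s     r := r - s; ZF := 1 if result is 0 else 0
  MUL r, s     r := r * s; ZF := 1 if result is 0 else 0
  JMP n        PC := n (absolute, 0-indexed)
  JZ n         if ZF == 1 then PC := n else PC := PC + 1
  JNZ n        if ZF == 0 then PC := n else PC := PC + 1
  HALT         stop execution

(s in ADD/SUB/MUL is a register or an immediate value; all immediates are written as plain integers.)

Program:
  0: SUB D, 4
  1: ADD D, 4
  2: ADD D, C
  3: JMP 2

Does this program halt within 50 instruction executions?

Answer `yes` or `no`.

Answer: no

Derivation:
Step 1: PC=0 exec 'SUB D, 4'. After: A=0 B=0 C=0 D=-4 ZF=0 PC=1
Step 2: PC=1 exec 'ADD D, 4'. After: A=0 B=0 C=0 D=0 ZF=1 PC=2
Step 3: PC=2 exec 'ADD D, C'. After: A=0 B=0 C=0 D=0 ZF=1 PC=3
Step 4: PC=3 exec 'JMP 2'. After: A=0 B=0 C=0 D=0 ZF=1 PC=2
State after step 4 equals state after step 2: the program is in a cycle of length 2 and will never halt.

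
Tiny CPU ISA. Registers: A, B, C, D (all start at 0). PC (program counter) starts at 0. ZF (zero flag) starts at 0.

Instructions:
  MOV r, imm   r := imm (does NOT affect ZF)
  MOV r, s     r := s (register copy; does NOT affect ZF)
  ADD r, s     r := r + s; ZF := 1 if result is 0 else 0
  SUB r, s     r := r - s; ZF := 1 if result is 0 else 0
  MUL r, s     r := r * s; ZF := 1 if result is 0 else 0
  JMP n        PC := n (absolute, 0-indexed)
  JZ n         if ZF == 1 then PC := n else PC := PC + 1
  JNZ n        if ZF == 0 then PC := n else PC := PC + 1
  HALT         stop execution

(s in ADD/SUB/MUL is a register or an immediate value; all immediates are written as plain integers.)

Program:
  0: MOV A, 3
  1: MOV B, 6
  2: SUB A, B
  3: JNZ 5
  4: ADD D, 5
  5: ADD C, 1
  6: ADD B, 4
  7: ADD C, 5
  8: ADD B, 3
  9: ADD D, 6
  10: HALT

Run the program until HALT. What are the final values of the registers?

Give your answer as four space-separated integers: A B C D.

Step 1: PC=0 exec 'MOV A, 3'. After: A=3 B=0 C=0 D=0 ZF=0 PC=1
Step 2: PC=1 exec 'MOV B, 6'. After: A=3 B=6 C=0 D=0 ZF=0 PC=2
Step 3: PC=2 exec 'SUB A, B'. After: A=-3 B=6 C=0 D=0 ZF=0 PC=3
Step 4: PC=3 exec 'JNZ 5'. After: A=-3 B=6 C=0 D=0 ZF=0 PC=5
Step 5: PC=5 exec 'ADD C, 1'. After: A=-3 B=6 C=1 D=0 ZF=0 PC=6
Step 6: PC=6 exec 'ADD B, 4'. After: A=-3 B=10 C=1 D=0 ZF=0 PC=7
Step 7: PC=7 exec 'ADD C, 5'. After: A=-3 B=10 C=6 D=0 ZF=0 PC=8
Step 8: PC=8 exec 'ADD B, 3'. After: A=-3 B=13 C=6 D=0 ZF=0 PC=9
Step 9: PC=9 exec 'ADD D, 6'. After: A=-3 B=13 C=6 D=6 ZF=0 PC=10
Step 10: PC=10 exec 'HALT'. After: A=-3 B=13 C=6 D=6 ZF=0 PC=10 HALTED

Answer: -3 13 6 6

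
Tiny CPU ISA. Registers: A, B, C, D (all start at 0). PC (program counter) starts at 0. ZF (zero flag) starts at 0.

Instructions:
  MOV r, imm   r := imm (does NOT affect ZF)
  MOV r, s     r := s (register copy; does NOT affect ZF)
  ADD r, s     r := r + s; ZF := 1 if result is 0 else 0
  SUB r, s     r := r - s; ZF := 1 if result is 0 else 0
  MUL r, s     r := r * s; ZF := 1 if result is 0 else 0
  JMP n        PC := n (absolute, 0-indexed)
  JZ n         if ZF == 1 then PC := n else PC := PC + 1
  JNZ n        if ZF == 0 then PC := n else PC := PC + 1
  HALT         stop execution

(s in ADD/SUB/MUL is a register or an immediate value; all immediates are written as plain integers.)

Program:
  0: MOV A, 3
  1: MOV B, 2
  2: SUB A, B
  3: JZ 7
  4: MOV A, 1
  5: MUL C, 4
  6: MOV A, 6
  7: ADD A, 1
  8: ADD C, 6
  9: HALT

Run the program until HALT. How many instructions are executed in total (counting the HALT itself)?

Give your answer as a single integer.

Answer: 10

Derivation:
Step 1: PC=0 exec 'MOV A, 3'. After: A=3 B=0 C=0 D=0 ZF=0 PC=1
Step 2: PC=1 exec 'MOV B, 2'. After: A=3 B=2 C=0 D=0 ZF=0 PC=2
Step 3: PC=2 exec 'SUB A, B'. After: A=1 B=2 C=0 D=0 ZF=0 PC=3
Step 4: PC=3 exec 'JZ 7'. After: A=1 B=2 C=0 D=0 ZF=0 PC=4
Step 5: PC=4 exec 'MOV A, 1'. After: A=1 B=2 C=0 D=0 ZF=0 PC=5
Step 6: PC=5 exec 'MUL C, 4'. After: A=1 B=2 C=0 D=0 ZF=1 PC=6
Step 7: PC=6 exec 'MOV A, 6'. After: A=6 B=2 C=0 D=0 ZF=1 PC=7
Step 8: PC=7 exec 'ADD A, 1'. After: A=7 B=2 C=0 D=0 ZF=0 PC=8
Step 9: PC=8 exec 'ADD C, 6'. After: A=7 B=2 C=6 D=0 ZF=0 PC=9
Step 10: PC=9 exec 'HALT'. After: A=7 B=2 C=6 D=0 ZF=0 PC=9 HALTED
Total instructions executed: 10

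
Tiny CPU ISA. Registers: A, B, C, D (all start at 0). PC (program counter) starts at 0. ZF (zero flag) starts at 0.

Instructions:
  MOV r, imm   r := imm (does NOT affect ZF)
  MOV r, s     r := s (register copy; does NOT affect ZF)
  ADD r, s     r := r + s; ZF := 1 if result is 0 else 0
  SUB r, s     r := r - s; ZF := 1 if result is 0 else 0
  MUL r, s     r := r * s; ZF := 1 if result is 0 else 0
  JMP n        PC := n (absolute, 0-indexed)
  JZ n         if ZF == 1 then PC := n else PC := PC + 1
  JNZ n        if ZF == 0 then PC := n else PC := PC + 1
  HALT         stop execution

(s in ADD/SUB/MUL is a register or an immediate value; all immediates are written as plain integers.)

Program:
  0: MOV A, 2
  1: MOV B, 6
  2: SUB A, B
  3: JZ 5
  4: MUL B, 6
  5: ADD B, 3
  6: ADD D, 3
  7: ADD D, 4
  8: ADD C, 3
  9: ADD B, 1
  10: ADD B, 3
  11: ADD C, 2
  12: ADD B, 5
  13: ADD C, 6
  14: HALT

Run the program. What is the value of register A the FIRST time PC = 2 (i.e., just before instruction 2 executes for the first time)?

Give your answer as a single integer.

Step 1: PC=0 exec 'MOV A, 2'. After: A=2 B=0 C=0 D=0 ZF=0 PC=1
Step 2: PC=1 exec 'MOV B, 6'. After: A=2 B=6 C=0 D=0 ZF=0 PC=2
First time PC=2: A=2

2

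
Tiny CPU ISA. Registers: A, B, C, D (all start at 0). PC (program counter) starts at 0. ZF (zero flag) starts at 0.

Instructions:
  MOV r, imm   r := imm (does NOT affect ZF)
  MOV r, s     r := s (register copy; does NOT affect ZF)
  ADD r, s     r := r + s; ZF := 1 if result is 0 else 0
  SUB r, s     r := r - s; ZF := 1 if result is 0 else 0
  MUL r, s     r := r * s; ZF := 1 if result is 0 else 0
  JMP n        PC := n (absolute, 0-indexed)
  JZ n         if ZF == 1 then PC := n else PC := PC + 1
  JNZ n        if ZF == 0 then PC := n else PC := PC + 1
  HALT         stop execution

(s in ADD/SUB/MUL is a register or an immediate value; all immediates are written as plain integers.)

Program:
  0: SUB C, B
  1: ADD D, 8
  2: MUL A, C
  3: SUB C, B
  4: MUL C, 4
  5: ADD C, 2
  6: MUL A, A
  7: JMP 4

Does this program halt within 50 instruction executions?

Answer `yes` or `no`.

Step 1: PC=0 exec 'SUB C, B'. After: A=0 B=0 C=0 D=0 ZF=1 PC=1
Step 2: PC=1 exec 'ADD D, 8'. After: A=0 B=0 C=0 D=8 ZF=0 PC=2
Step 3: PC=2 exec 'MUL A, C'. After: A=0 B=0 C=0 D=8 ZF=1 PC=3
Step 4: PC=3 exec 'SUB C, B'. After: A=0 B=0 C=0 D=8 ZF=1 PC=4
Step 5: PC=4 exec 'MUL C, 4'. After: A=0 B=0 C=0 D=8 ZF=1 PC=5
Step 6: PC=5 exec 'ADD C, 2'. After: A=0 B=0 C=2 D=8 ZF=0 PC=6
Step 7: PC=6 exec 'MUL A, A'. After: A=0 B=0 C=2 D=8 ZF=1 PC=7
Step 8: PC=7 exec 'JMP 4'. After: A=0 B=0 C=2 D=8 ZF=1 PC=4
Step 9: PC=4 exec 'MUL C, 4'. After: A=0 B=0 C=8 D=8 ZF=0 PC=5
Step 10: PC=5 exec 'ADD C, 2'. After: A=0 B=0 C=10 D=8 ZF=0 PC=6
Step 11: PC=6 exec 'MUL A, A'. After: A=0 B=0 C=10 D=8 ZF=1 PC=7
Step 12: PC=7 exec 'JMP 4'. After: A=0 B=0 C=10 D=8 ZF=1 PC=4
Step 13: PC=4 exec 'MUL C, 4'. After: A=0 B=0 C=40 D=8 ZF=0 PC=5
Step 14: PC=5 exec 'ADD C, 2'. After: A=0 B=0 C=42 D=8 ZF=0 PC=6
Step 15: PC=6 exec 'MUL A, A'. After: A=0 B=0 C=42 D=8 ZF=1 PC=7
After 50 steps: not halted. PC revisits the same instructions with no path to HALT; will never halt.

Answer: no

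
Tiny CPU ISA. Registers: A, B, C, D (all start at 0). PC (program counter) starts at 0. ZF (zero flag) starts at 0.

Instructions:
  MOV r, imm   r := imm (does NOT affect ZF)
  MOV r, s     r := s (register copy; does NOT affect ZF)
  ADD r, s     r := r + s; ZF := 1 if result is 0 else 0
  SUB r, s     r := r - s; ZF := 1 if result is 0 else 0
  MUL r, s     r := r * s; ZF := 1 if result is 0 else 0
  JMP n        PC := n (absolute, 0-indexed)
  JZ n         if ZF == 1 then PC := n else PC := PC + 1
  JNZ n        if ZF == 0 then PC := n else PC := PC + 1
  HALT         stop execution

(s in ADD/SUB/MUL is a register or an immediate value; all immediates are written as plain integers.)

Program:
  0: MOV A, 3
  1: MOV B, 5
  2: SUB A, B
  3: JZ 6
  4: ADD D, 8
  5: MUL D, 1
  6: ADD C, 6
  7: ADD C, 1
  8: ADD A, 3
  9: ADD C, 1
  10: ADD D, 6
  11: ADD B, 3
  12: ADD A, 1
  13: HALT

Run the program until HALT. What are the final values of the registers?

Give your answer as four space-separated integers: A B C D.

Step 1: PC=0 exec 'MOV A, 3'. After: A=3 B=0 C=0 D=0 ZF=0 PC=1
Step 2: PC=1 exec 'MOV B, 5'. After: A=3 B=5 C=0 D=0 ZF=0 PC=2
Step 3: PC=2 exec 'SUB A, B'. After: A=-2 B=5 C=0 D=0 ZF=0 PC=3
Step 4: PC=3 exec 'JZ 6'. After: A=-2 B=5 C=0 D=0 ZF=0 PC=4
Step 5: PC=4 exec 'ADD D, 8'. After: A=-2 B=5 C=0 D=8 ZF=0 PC=5
Step 6: PC=5 exec 'MUL D, 1'. After: A=-2 B=5 C=0 D=8 ZF=0 PC=6
Step 7: PC=6 exec 'ADD C, 6'. After: A=-2 B=5 C=6 D=8 ZF=0 PC=7
Step 8: PC=7 exec 'ADD C, 1'. After: A=-2 B=5 C=7 D=8 ZF=0 PC=8
Step 9: PC=8 exec 'ADD A, 3'. After: A=1 B=5 C=7 D=8 ZF=0 PC=9
Step 10: PC=9 exec 'ADD C, 1'. After: A=1 B=5 C=8 D=8 ZF=0 PC=10
Step 11: PC=10 exec 'ADD D, 6'. After: A=1 B=5 C=8 D=14 ZF=0 PC=11
Step 12: PC=11 exec 'ADD B, 3'. After: A=1 B=8 C=8 D=14 ZF=0 PC=12
Step 13: PC=12 exec 'ADD A, 1'. After: A=2 B=8 C=8 D=14 ZF=0 PC=13
Step 14: PC=13 exec 'HALT'. After: A=2 B=8 C=8 D=14 ZF=0 PC=13 HALTED

Answer: 2 8 8 14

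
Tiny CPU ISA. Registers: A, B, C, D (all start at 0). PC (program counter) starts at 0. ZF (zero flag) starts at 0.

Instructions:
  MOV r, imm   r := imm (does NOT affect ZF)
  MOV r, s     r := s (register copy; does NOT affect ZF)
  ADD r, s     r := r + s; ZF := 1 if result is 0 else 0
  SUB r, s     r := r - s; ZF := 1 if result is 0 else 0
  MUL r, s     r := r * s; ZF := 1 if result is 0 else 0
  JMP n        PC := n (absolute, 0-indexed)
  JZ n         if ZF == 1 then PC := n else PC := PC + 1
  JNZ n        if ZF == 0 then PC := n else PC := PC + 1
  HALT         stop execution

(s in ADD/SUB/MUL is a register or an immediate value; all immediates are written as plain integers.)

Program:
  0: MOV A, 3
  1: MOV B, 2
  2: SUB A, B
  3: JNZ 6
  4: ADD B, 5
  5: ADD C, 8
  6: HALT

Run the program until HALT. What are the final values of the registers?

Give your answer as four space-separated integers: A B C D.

Answer: 1 2 0 0

Derivation:
Step 1: PC=0 exec 'MOV A, 3'. After: A=3 B=0 C=0 D=0 ZF=0 PC=1
Step 2: PC=1 exec 'MOV B, 2'. After: A=3 B=2 C=0 D=0 ZF=0 PC=2
Step 3: PC=2 exec 'SUB A, B'. After: A=1 B=2 C=0 D=0 ZF=0 PC=3
Step 4: PC=3 exec 'JNZ 6'. After: A=1 B=2 C=0 D=0 ZF=0 PC=6
Step 5: PC=6 exec 'HALT'. After: A=1 B=2 C=0 D=0 ZF=0 PC=6 HALTED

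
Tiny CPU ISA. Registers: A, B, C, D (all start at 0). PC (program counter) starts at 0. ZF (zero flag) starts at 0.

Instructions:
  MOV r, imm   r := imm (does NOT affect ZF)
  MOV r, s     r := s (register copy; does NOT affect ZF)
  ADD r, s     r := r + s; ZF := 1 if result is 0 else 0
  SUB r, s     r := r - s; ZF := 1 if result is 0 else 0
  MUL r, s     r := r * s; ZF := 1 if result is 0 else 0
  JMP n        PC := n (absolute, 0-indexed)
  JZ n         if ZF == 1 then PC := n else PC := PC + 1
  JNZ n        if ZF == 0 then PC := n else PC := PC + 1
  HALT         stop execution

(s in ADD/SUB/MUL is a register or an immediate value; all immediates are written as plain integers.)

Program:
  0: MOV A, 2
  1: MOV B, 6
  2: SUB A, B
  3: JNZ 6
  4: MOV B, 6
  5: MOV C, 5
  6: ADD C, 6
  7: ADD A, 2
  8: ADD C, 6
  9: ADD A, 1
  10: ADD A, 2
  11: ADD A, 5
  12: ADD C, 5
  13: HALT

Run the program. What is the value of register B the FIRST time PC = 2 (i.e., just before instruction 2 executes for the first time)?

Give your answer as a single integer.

Step 1: PC=0 exec 'MOV A, 2'. After: A=2 B=0 C=0 D=0 ZF=0 PC=1
Step 2: PC=1 exec 'MOV B, 6'. After: A=2 B=6 C=0 D=0 ZF=0 PC=2
First time PC=2: B=6

6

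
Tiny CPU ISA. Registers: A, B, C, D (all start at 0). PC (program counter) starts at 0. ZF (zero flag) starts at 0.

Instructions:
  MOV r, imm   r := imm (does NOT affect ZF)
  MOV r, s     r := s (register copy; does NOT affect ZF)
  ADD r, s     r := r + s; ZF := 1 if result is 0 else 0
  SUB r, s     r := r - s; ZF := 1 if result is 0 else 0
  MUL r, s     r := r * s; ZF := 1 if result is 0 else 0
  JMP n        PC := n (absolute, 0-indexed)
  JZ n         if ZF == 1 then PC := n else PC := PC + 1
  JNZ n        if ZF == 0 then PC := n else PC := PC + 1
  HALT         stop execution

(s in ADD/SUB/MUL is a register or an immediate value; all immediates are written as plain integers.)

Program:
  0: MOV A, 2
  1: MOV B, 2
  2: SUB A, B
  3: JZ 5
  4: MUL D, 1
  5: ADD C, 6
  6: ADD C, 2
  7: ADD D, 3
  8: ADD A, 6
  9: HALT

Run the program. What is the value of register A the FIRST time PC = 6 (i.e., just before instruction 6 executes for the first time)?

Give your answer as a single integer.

Step 1: PC=0 exec 'MOV A, 2'. After: A=2 B=0 C=0 D=0 ZF=0 PC=1
Step 2: PC=1 exec 'MOV B, 2'. After: A=2 B=2 C=0 D=0 ZF=0 PC=2
Step 3: PC=2 exec 'SUB A, B'. After: A=0 B=2 C=0 D=0 ZF=1 PC=3
Step 4: PC=3 exec 'JZ 5'. After: A=0 B=2 C=0 D=0 ZF=1 PC=5
Step 5: PC=5 exec 'ADD C, 6'. After: A=0 B=2 C=6 D=0 ZF=0 PC=6
First time PC=6: A=0

0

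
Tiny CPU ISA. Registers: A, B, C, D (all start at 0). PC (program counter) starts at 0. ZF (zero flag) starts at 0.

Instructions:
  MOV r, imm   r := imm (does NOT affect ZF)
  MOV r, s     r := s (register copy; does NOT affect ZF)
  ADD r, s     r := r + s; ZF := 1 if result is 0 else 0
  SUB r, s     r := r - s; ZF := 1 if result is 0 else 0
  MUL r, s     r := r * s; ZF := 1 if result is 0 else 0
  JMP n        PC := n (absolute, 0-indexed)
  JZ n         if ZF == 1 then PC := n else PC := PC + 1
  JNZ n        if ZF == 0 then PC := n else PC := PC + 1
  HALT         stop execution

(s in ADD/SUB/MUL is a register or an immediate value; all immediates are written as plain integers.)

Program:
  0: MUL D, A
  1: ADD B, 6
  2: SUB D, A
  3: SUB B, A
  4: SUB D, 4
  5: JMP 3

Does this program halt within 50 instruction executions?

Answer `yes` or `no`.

Answer: no

Derivation:
Step 1: PC=0 exec 'MUL D, A'. After: A=0 B=0 C=0 D=0 ZF=1 PC=1
Step 2: PC=1 exec 'ADD B, 6'. After: A=0 B=6 C=0 D=0 ZF=0 PC=2
Step 3: PC=2 exec 'SUB D, A'. After: A=0 B=6 C=0 D=0 ZF=1 PC=3
Step 4: PC=3 exec 'SUB B, A'. After: A=0 B=6 C=0 D=0 ZF=0 PC=4
Step 5: PC=4 exec 'SUB D, 4'. After: A=0 B=6 C=0 D=-4 ZF=0 PC=5
Step 6: PC=5 exec 'JMP 3'. After: A=0 B=6 C=0 D=-4 ZF=0 PC=3
Step 7: PC=3 exec 'SUB B, A'. After: A=0 B=6 C=0 D=-4 ZF=0 PC=4
Step 8: PC=4 exec 'SUB D, 4'. After: A=0 B=6 C=0 D=-8 ZF=0 PC=5
Step 9: PC=5 exec 'JMP 3'. After: A=0 B=6 C=0 D=-8 ZF=0 PC=3
Step 10: PC=3 exec 'SUB B, A'. After: A=0 B=6 C=0 D=-8 ZF=0 PC=4
Step 11: PC=4 exec 'SUB D, 4'. After: A=0 B=6 C=0 D=-12 ZF=0 PC=5
Step 12: PC=5 exec 'JMP 3'. After: A=0 B=6 C=0 D=-12 ZF=0 PC=3
Step 13: PC=3 exec 'SUB B, A'. After: A=0 B=6 C=0 D=-12 ZF=0 PC=4
Step 14: PC=4 exec 'SUB D, 4'. After: A=0 B=6 C=0 D=-16 ZF=0 PC=5
Step 15: PC=5 exec 'JMP 3'. After: A=0 B=6 C=0 D=-16 ZF=0 PC=3
After 50 steps: not halted. PC revisits the same instructions with no path to HALT; will never halt.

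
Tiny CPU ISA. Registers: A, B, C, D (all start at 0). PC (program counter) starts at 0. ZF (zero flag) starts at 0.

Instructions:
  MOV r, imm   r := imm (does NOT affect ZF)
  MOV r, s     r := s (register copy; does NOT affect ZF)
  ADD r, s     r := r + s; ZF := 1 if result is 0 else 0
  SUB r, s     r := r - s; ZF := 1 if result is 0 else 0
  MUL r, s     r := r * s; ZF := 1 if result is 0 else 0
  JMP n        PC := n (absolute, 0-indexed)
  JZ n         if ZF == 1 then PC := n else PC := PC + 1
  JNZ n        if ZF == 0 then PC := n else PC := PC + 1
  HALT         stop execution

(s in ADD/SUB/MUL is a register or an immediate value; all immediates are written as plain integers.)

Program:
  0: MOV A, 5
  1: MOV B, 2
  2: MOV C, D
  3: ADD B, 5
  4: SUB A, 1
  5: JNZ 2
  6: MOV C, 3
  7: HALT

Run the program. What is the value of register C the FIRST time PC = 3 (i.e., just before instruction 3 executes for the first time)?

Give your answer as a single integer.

Step 1: PC=0 exec 'MOV A, 5'. After: A=5 B=0 C=0 D=0 ZF=0 PC=1
Step 2: PC=1 exec 'MOV B, 2'. After: A=5 B=2 C=0 D=0 ZF=0 PC=2
Step 3: PC=2 exec 'MOV C, D'. After: A=5 B=2 C=0 D=0 ZF=0 PC=3
First time PC=3: C=0

0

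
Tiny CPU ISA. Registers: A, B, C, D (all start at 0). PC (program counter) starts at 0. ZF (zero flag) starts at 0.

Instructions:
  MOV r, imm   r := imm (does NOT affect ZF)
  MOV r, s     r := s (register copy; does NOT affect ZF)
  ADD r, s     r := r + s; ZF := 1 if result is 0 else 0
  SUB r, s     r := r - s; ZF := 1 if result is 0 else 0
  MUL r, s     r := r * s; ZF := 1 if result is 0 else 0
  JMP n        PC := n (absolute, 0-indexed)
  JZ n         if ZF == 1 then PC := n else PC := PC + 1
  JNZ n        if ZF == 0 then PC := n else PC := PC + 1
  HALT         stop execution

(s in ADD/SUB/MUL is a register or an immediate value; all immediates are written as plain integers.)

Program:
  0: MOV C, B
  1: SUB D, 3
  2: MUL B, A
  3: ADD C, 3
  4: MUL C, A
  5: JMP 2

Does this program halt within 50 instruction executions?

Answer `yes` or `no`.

Step 1: PC=0 exec 'MOV C, B'. After: A=0 B=0 C=0 D=0 ZF=0 PC=1
Step 2: PC=1 exec 'SUB D, 3'. After: A=0 B=0 C=0 D=-3 ZF=0 PC=2
Step 3: PC=2 exec 'MUL B, A'. After: A=0 B=0 C=0 D=-3 ZF=1 PC=3
Step 4: PC=3 exec 'ADD C, 3'. After: A=0 B=0 C=3 D=-3 ZF=0 PC=4
Step 5: PC=4 exec 'MUL C, A'. After: A=0 B=0 C=0 D=-3 ZF=1 PC=5
Step 6: PC=5 exec 'JMP 2'. After: A=0 B=0 C=0 D=-3 ZF=1 PC=2
Step 7: PC=2 exec 'MUL B, A'. After: A=0 B=0 C=0 D=-3 ZF=1 PC=3
State after step 7 equals state after step 3: the program is in a cycle of length 4 and will never halt.

Answer: no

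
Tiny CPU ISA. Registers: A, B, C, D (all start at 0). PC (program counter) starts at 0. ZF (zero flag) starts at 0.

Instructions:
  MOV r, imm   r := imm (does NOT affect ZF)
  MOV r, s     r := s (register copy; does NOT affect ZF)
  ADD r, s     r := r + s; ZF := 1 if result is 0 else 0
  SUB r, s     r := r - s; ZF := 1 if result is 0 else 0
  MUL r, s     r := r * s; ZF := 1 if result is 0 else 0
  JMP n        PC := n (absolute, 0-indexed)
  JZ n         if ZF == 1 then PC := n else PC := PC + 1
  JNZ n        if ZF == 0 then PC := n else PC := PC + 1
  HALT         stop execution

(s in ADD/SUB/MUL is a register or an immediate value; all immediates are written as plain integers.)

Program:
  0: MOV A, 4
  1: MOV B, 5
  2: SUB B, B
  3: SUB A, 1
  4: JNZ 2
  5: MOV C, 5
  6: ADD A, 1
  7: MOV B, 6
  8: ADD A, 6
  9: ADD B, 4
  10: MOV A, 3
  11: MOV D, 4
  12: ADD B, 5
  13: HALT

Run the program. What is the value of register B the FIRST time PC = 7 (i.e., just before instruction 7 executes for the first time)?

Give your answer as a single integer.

Step 1: PC=0 exec 'MOV A, 4'. After: A=4 B=0 C=0 D=0 ZF=0 PC=1
Step 2: PC=1 exec 'MOV B, 5'. After: A=4 B=5 C=0 D=0 ZF=0 PC=2
Step 3: PC=2 exec 'SUB B, B'. After: A=4 B=0 C=0 D=0 ZF=1 PC=3
Step 4: PC=3 exec 'SUB A, 1'. After: A=3 B=0 C=0 D=0 ZF=0 PC=4
Step 5: PC=4 exec 'JNZ 2'. After: A=3 B=0 C=0 D=0 ZF=0 PC=2
Step 6: PC=2 exec 'SUB B, B'. After: A=3 B=0 C=0 D=0 ZF=1 PC=3
Step 7: PC=3 exec 'SUB A, 1'. After: A=2 B=0 C=0 D=0 ZF=0 PC=4
Step 8: PC=4 exec 'JNZ 2'. After: A=2 B=0 C=0 D=0 ZF=0 PC=2
Step 9: PC=2 exec 'SUB B, B'. After: A=2 B=0 C=0 D=0 ZF=1 PC=3
Step 10: PC=3 exec 'SUB A, 1'. After: A=1 B=0 C=0 D=0 ZF=0 PC=4
Step 11: PC=4 exec 'JNZ 2'. After: A=1 B=0 C=0 D=0 ZF=0 PC=2
Step 12: PC=2 exec 'SUB B, B'. After: A=1 B=0 C=0 D=0 ZF=1 PC=3
Step 13: PC=3 exec 'SUB A, 1'. After: A=0 B=0 C=0 D=0 ZF=1 PC=4
Step 14: PC=4 exec 'JNZ 2'. After: A=0 B=0 C=0 D=0 ZF=1 PC=5
Step 15: PC=5 exec 'MOV C, 5'. After: A=0 B=0 C=5 D=0 ZF=1 PC=6
Step 16: PC=6 exec 'ADD A, 1'. After: A=1 B=0 C=5 D=0 ZF=0 PC=7
First time PC=7: B=0

0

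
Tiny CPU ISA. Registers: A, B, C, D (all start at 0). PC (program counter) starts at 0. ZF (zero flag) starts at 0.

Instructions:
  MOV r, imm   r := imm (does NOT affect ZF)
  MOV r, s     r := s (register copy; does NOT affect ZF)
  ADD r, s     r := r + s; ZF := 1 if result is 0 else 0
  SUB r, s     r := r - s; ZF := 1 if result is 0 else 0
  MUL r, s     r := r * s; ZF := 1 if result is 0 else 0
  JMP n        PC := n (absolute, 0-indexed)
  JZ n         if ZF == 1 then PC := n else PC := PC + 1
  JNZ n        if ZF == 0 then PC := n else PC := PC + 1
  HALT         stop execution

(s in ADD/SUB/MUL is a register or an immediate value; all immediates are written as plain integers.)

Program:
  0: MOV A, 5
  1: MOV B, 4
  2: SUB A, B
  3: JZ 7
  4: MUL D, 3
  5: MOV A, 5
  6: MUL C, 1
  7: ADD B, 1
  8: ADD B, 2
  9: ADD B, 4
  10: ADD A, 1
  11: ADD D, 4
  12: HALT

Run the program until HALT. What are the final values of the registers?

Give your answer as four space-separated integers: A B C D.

Step 1: PC=0 exec 'MOV A, 5'. After: A=5 B=0 C=0 D=0 ZF=0 PC=1
Step 2: PC=1 exec 'MOV B, 4'. After: A=5 B=4 C=0 D=0 ZF=0 PC=2
Step 3: PC=2 exec 'SUB A, B'. After: A=1 B=4 C=0 D=0 ZF=0 PC=3
Step 4: PC=3 exec 'JZ 7'. After: A=1 B=4 C=0 D=0 ZF=0 PC=4
Step 5: PC=4 exec 'MUL D, 3'. After: A=1 B=4 C=0 D=0 ZF=1 PC=5
Step 6: PC=5 exec 'MOV A, 5'. After: A=5 B=4 C=0 D=0 ZF=1 PC=6
Step 7: PC=6 exec 'MUL C, 1'. After: A=5 B=4 C=0 D=0 ZF=1 PC=7
Step 8: PC=7 exec 'ADD B, 1'. After: A=5 B=5 C=0 D=0 ZF=0 PC=8
Step 9: PC=8 exec 'ADD B, 2'. After: A=5 B=7 C=0 D=0 ZF=0 PC=9
Step 10: PC=9 exec 'ADD B, 4'. After: A=5 B=11 C=0 D=0 ZF=0 PC=10
Step 11: PC=10 exec 'ADD A, 1'. After: A=6 B=11 C=0 D=0 ZF=0 PC=11
Step 12: PC=11 exec 'ADD D, 4'. After: A=6 B=11 C=0 D=4 ZF=0 PC=12
Step 13: PC=12 exec 'HALT'. After: A=6 B=11 C=0 D=4 ZF=0 PC=12 HALTED

Answer: 6 11 0 4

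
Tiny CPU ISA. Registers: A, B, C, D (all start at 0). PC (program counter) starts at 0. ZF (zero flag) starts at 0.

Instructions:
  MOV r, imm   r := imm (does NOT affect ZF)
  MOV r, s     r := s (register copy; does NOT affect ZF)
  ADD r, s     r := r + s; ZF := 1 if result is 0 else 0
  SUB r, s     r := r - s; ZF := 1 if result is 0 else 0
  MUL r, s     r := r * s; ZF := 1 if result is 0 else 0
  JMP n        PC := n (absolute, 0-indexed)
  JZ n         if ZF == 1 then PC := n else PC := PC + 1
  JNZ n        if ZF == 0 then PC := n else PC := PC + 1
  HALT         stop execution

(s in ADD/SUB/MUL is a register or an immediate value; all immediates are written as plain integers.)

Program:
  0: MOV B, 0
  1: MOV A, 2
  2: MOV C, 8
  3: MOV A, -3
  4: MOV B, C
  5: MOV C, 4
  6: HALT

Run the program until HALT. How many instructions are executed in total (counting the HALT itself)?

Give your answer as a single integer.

Answer: 7

Derivation:
Step 1: PC=0 exec 'MOV B, 0'. After: A=0 B=0 C=0 D=0 ZF=0 PC=1
Step 2: PC=1 exec 'MOV A, 2'. After: A=2 B=0 C=0 D=0 ZF=0 PC=2
Step 3: PC=2 exec 'MOV C, 8'. After: A=2 B=0 C=8 D=0 ZF=0 PC=3
Step 4: PC=3 exec 'MOV A, -3'. After: A=-3 B=0 C=8 D=0 ZF=0 PC=4
Step 5: PC=4 exec 'MOV B, C'. After: A=-3 B=8 C=8 D=0 ZF=0 PC=5
Step 6: PC=5 exec 'MOV C, 4'. After: A=-3 B=8 C=4 D=0 ZF=0 PC=6
Step 7: PC=6 exec 'HALT'. After: A=-3 B=8 C=4 D=0 ZF=0 PC=6 HALTED
Total instructions executed: 7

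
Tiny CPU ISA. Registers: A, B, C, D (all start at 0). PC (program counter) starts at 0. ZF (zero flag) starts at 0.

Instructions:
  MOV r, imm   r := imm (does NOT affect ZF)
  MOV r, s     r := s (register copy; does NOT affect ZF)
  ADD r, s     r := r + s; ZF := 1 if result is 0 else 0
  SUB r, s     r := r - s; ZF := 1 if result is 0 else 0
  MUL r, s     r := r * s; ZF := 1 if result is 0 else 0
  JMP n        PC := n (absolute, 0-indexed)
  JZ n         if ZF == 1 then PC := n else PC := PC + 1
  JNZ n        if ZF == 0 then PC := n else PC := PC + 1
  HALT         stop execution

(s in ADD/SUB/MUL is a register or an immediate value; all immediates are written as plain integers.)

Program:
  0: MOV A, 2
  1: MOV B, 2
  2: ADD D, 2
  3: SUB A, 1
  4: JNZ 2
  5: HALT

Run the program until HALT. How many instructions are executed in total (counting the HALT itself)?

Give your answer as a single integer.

Answer: 9

Derivation:
Step 1: PC=0 exec 'MOV A, 2'. After: A=2 B=0 C=0 D=0 ZF=0 PC=1
Step 2: PC=1 exec 'MOV B, 2'. After: A=2 B=2 C=0 D=0 ZF=0 PC=2
Step 3: PC=2 exec 'ADD D, 2'. After: A=2 B=2 C=0 D=2 ZF=0 PC=3
Step 4: PC=3 exec 'SUB A, 1'. After: A=1 B=2 C=0 D=2 ZF=0 PC=4
Step 5: PC=4 exec 'JNZ 2'. After: A=1 B=2 C=0 D=2 ZF=0 PC=2
Step 6: PC=2 exec 'ADD D, 2'. After: A=1 B=2 C=0 D=4 ZF=0 PC=3
Step 7: PC=3 exec 'SUB A, 1'. After: A=0 B=2 C=0 D=4 ZF=1 PC=4
Step 8: PC=4 exec 'JNZ 2'. After: A=0 B=2 C=0 D=4 ZF=1 PC=5
Step 9: PC=5 exec 'HALT'. After: A=0 B=2 C=0 D=4 ZF=1 PC=5 HALTED
Total instructions executed: 9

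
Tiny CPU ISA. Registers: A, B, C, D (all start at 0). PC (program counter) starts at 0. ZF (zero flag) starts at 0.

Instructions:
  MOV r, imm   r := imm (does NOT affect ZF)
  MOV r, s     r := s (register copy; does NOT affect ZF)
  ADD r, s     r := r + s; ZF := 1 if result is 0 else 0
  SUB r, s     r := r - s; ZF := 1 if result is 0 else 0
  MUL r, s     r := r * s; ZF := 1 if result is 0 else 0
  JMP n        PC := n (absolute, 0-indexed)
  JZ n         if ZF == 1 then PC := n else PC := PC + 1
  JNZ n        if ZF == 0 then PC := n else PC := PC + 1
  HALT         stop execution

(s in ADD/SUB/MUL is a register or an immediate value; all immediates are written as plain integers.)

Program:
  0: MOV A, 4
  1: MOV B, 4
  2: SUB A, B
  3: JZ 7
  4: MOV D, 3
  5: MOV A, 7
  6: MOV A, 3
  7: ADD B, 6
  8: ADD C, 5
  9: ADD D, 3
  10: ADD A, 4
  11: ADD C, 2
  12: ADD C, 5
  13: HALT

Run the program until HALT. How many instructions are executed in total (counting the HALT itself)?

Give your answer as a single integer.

Answer: 11

Derivation:
Step 1: PC=0 exec 'MOV A, 4'. After: A=4 B=0 C=0 D=0 ZF=0 PC=1
Step 2: PC=1 exec 'MOV B, 4'. After: A=4 B=4 C=0 D=0 ZF=0 PC=2
Step 3: PC=2 exec 'SUB A, B'. After: A=0 B=4 C=0 D=0 ZF=1 PC=3
Step 4: PC=3 exec 'JZ 7'. After: A=0 B=4 C=0 D=0 ZF=1 PC=7
Step 5: PC=7 exec 'ADD B, 6'. After: A=0 B=10 C=0 D=0 ZF=0 PC=8
Step 6: PC=8 exec 'ADD C, 5'. After: A=0 B=10 C=5 D=0 ZF=0 PC=9
Step 7: PC=9 exec 'ADD D, 3'. After: A=0 B=10 C=5 D=3 ZF=0 PC=10
Step 8: PC=10 exec 'ADD A, 4'. After: A=4 B=10 C=5 D=3 ZF=0 PC=11
Step 9: PC=11 exec 'ADD C, 2'. After: A=4 B=10 C=7 D=3 ZF=0 PC=12
Step 10: PC=12 exec 'ADD C, 5'. After: A=4 B=10 C=12 D=3 ZF=0 PC=13
Step 11: PC=13 exec 'HALT'. After: A=4 B=10 C=12 D=3 ZF=0 PC=13 HALTED
Total instructions executed: 11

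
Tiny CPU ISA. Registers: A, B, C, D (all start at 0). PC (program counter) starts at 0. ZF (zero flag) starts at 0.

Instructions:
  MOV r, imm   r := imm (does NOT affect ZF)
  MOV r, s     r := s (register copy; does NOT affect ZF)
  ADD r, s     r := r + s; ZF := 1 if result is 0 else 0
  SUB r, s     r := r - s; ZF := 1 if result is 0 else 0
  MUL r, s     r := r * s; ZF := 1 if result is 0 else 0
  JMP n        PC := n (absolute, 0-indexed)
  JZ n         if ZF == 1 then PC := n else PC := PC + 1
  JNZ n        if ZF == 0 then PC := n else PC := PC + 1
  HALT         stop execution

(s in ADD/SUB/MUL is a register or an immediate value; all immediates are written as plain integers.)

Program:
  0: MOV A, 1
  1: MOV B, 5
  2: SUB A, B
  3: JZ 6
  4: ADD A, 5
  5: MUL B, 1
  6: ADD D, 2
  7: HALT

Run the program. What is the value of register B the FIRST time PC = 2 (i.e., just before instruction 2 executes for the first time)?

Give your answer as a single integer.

Step 1: PC=0 exec 'MOV A, 1'. After: A=1 B=0 C=0 D=0 ZF=0 PC=1
Step 2: PC=1 exec 'MOV B, 5'. After: A=1 B=5 C=0 D=0 ZF=0 PC=2
First time PC=2: B=5

5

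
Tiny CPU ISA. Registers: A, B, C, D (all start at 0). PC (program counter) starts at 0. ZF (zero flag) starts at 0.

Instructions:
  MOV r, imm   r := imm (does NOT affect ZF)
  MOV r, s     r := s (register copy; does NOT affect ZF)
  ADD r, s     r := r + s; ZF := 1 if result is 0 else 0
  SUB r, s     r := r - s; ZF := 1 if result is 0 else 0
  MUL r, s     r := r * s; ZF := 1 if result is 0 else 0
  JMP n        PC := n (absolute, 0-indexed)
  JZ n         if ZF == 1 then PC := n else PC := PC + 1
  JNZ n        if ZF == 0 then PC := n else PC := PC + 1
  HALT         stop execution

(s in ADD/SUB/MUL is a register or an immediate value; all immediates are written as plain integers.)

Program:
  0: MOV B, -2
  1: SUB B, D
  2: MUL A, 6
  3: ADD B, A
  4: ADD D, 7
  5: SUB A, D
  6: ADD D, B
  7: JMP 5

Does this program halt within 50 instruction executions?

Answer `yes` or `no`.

Answer: no

Derivation:
Step 1: PC=0 exec 'MOV B, -2'. After: A=0 B=-2 C=0 D=0 ZF=0 PC=1
Step 2: PC=1 exec 'SUB B, D'. After: A=0 B=-2 C=0 D=0 ZF=0 PC=2
Step 3: PC=2 exec 'MUL A, 6'. After: A=0 B=-2 C=0 D=0 ZF=1 PC=3
Step 4: PC=3 exec 'ADD B, A'. After: A=0 B=-2 C=0 D=0 ZF=0 PC=4
Step 5: PC=4 exec 'ADD D, 7'. After: A=0 B=-2 C=0 D=7 ZF=0 PC=5
Step 6: PC=5 exec 'SUB A, D'. After: A=-7 B=-2 C=0 D=7 ZF=0 PC=6
Step 7: PC=6 exec 'ADD D, B'. After: A=-7 B=-2 C=0 D=5 ZF=0 PC=7
Step 8: PC=7 exec 'JMP 5'. After: A=-7 B=-2 C=0 D=5 ZF=0 PC=5
Step 9: PC=5 exec 'SUB A, D'. After: A=-12 B=-2 C=0 D=5 ZF=0 PC=6
Step 10: PC=6 exec 'ADD D, B'. After: A=-12 B=-2 C=0 D=3 ZF=0 PC=7
Step 11: PC=7 exec 'JMP 5'. After: A=-12 B=-2 C=0 D=3 ZF=0 PC=5
Step 12: PC=5 exec 'SUB A, D'. After: A=-15 B=-2 C=0 D=3 ZF=0 PC=6
Step 13: PC=6 exec 'ADD D, B'. After: A=-15 B=-2 C=0 D=1 ZF=0 PC=7
Step 14: PC=7 exec 'JMP 5'. After: A=-15 B=-2 C=0 D=1 ZF=0 PC=5
Step 15: PC=5 exec 'SUB A, D'. After: A=-16 B=-2 C=0 D=1 ZF=0 PC=6
After 50 steps: not halted. PC revisits the same instructions with no path to HALT; will never halt.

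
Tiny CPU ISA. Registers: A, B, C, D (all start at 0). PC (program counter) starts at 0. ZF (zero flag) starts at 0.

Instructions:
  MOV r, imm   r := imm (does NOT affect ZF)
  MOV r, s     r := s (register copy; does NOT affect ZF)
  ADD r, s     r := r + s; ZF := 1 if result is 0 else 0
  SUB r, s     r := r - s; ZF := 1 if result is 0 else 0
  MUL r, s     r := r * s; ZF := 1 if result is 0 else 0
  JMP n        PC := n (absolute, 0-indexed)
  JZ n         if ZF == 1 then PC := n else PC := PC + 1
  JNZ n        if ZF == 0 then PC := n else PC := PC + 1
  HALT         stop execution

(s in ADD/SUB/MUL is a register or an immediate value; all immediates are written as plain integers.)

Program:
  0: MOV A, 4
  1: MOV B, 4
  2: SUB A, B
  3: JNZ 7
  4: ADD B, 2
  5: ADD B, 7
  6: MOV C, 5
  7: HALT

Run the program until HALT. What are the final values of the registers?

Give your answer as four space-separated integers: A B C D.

Step 1: PC=0 exec 'MOV A, 4'. After: A=4 B=0 C=0 D=0 ZF=0 PC=1
Step 2: PC=1 exec 'MOV B, 4'. After: A=4 B=4 C=0 D=0 ZF=0 PC=2
Step 3: PC=2 exec 'SUB A, B'. After: A=0 B=4 C=0 D=0 ZF=1 PC=3
Step 4: PC=3 exec 'JNZ 7'. After: A=0 B=4 C=0 D=0 ZF=1 PC=4
Step 5: PC=4 exec 'ADD B, 2'. After: A=0 B=6 C=0 D=0 ZF=0 PC=5
Step 6: PC=5 exec 'ADD B, 7'. After: A=0 B=13 C=0 D=0 ZF=0 PC=6
Step 7: PC=6 exec 'MOV C, 5'. After: A=0 B=13 C=5 D=0 ZF=0 PC=7
Step 8: PC=7 exec 'HALT'. After: A=0 B=13 C=5 D=0 ZF=0 PC=7 HALTED

Answer: 0 13 5 0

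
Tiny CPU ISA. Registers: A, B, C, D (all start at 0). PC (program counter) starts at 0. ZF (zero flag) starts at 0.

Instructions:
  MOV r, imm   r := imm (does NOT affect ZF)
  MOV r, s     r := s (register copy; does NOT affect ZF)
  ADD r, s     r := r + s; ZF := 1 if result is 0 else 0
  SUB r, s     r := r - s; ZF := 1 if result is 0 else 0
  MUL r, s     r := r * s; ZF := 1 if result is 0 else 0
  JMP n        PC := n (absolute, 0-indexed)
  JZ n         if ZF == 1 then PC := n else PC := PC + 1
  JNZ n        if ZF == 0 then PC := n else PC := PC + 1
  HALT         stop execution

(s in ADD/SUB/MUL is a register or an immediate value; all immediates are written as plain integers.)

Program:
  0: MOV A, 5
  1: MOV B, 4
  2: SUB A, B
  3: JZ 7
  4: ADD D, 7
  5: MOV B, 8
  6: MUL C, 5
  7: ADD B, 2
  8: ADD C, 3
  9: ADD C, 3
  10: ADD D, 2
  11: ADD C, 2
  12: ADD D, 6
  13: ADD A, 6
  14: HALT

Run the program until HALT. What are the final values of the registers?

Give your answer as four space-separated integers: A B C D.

Step 1: PC=0 exec 'MOV A, 5'. After: A=5 B=0 C=0 D=0 ZF=0 PC=1
Step 2: PC=1 exec 'MOV B, 4'. After: A=5 B=4 C=0 D=0 ZF=0 PC=2
Step 3: PC=2 exec 'SUB A, B'. After: A=1 B=4 C=0 D=0 ZF=0 PC=3
Step 4: PC=3 exec 'JZ 7'. After: A=1 B=4 C=0 D=0 ZF=0 PC=4
Step 5: PC=4 exec 'ADD D, 7'. After: A=1 B=4 C=0 D=7 ZF=0 PC=5
Step 6: PC=5 exec 'MOV B, 8'. After: A=1 B=8 C=0 D=7 ZF=0 PC=6
Step 7: PC=6 exec 'MUL C, 5'. After: A=1 B=8 C=0 D=7 ZF=1 PC=7
Step 8: PC=7 exec 'ADD B, 2'. After: A=1 B=10 C=0 D=7 ZF=0 PC=8
Step 9: PC=8 exec 'ADD C, 3'. After: A=1 B=10 C=3 D=7 ZF=0 PC=9
Step 10: PC=9 exec 'ADD C, 3'. After: A=1 B=10 C=6 D=7 ZF=0 PC=10
Step 11: PC=10 exec 'ADD D, 2'. After: A=1 B=10 C=6 D=9 ZF=0 PC=11
Step 12: PC=11 exec 'ADD C, 2'. After: A=1 B=10 C=8 D=9 ZF=0 PC=12
Step 13: PC=12 exec 'ADD D, 6'. After: A=1 B=10 C=8 D=15 ZF=0 PC=13
Step 14: PC=13 exec 'ADD A, 6'. After: A=7 B=10 C=8 D=15 ZF=0 PC=14
Step 15: PC=14 exec 'HALT'. After: A=7 B=10 C=8 D=15 ZF=0 PC=14 HALTED

Answer: 7 10 8 15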